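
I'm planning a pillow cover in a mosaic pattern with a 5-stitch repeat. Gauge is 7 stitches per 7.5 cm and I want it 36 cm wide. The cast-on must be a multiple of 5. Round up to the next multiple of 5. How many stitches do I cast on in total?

CO 35 sts.

7 / 7.5 = 0.933 sts per cm.
36 × 0.933 = 33.60 sts.
Next multiple of 5: 35.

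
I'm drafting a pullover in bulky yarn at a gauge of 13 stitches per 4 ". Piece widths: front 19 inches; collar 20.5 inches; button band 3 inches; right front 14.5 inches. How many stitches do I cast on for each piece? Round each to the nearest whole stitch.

front 62; collar 67; button band 10; right front 47.

Rate = 13/4 = 3.25 sts per in.
front: 19 × 3.25 = 61.75 → 62.
collar: 20.5 × 3.25 = 66.62 → 67.
button band: 3 × 3.25 = 9.75 → 10.
right front: 14.5 × 3.25 = 47.12 → 47.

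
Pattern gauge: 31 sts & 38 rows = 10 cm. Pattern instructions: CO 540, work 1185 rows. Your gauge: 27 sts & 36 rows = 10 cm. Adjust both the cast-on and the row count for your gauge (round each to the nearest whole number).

Cast on 470 stitches; work 1123 rows.

Stitches: 540 × 27/31 = 470.32 → 470.
Rows: 1185 × 36/38 = 1122.63 → 1123.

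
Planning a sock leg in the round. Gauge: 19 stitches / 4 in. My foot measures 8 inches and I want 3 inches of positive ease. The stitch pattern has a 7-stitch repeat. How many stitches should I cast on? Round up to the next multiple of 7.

Finished = 8 + 3 = 11 inches.
19 / 4 = 4.75 sts/in.
11 × 4.75 = 52.25 sts.
Next multiple of 7: 56.

CO 56 sts.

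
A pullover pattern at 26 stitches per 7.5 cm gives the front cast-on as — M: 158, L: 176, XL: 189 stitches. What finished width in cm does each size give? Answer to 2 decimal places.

M 45.58 cm; L 50.77 cm; XL 54.52 cm.

26/7.5 = 3.467 sts per cm.
M: 158 / 3.467 = 45.577 → 45.58 cm.
L: 176 / 3.467 = 50.769 → 50.77 cm.
XL: 189 / 3.467 = 54.519 → 54.52 cm.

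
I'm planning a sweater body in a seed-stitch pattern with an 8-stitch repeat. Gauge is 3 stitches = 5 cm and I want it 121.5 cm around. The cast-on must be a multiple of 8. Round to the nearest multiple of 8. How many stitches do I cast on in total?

3 / 5 = 0.6 sts per cm.
121.5 × 0.6 = 72.90 sts.
Nearest multiple of 8: 72.

Cast on 72 stitches.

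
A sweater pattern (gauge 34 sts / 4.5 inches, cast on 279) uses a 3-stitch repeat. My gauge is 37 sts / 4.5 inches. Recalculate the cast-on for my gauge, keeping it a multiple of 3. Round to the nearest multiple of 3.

279 × 37 / 34 = 303.62.
Nearest multiple of 3: 303.

CO 303 sts.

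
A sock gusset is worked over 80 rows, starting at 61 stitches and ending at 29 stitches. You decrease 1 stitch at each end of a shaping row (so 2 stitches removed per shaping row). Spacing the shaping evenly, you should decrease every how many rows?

Decrease every 5th row.

Stitches to remove: |29 − 61| = 32.
Shaping rows needed: 32 / 2 = 16.
80 rows / 16 = every 5 rows.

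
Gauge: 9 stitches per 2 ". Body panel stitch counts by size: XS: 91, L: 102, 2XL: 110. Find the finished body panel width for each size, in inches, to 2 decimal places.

XS 20.22 inches; L 22.67 inches; 2XL 24.44 inches.

9/2 = 4.5 sts per in.
XS: 91 / 4.5 = 20.222 → 20.22 in.
L: 102 / 4.5 = 22.667 → 22.67 in.
2XL: 110 / 4.5 = 24.444 → 24.44 in.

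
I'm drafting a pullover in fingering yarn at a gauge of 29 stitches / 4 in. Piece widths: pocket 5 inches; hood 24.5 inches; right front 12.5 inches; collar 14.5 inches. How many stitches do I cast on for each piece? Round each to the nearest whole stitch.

pocket 36; hood 178; right front 91; collar 105.

Rate = 29/4 = 7.25 sts per in.
pocket: 5 × 7.25 = 36.25 → 36.
hood: 24.5 × 7.25 = 177.62 → 178.
right front: 12.5 × 7.25 = 90.62 → 91.
collar: 14.5 × 7.25 = 105.12 → 105.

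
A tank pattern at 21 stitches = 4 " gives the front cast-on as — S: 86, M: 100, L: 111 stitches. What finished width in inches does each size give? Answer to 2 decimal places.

S 16.38 inches; M 19.05 inches; L 21.14 inches.

21/4 = 5.25 sts per in.
S: 86 / 5.25 = 16.381 → 16.38 in.
M: 100 / 5.25 = 19.048 → 19.05 in.
L: 111 / 5.25 = 21.143 → 21.14 in.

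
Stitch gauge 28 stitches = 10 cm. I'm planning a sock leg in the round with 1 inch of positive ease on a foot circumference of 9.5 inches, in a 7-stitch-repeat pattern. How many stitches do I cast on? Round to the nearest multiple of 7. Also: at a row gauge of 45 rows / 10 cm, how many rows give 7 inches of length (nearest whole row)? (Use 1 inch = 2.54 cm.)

Cast on 77 stitches; work 80 rows.

Finished = 9.5 + 1 = 10.5 inches.
10.5 inches × 2.54 = 26.67 cm.
28/10 = 2.8 sts per cm; 26.67 × 2.8 = 74.68 sts.
Nearest multiple of 7 → 77.
7 inches = 17.78 cm; × 4.5 = 80.01 → 80 rows.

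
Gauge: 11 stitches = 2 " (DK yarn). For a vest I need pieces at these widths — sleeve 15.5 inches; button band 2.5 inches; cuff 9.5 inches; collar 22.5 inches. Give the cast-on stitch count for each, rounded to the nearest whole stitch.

sleeve 85; button band 14; cuff 52; collar 124.

Rate = 11/2 = 5.5 sts per in.
sleeve: 15.5 × 5.5 = 85.25 → 85.
button band: 2.5 × 5.5 = 13.75 → 14.
cuff: 9.5 × 5.5 = 52.25 → 52.
collar: 22.5 × 5.5 = 123.75 → 124.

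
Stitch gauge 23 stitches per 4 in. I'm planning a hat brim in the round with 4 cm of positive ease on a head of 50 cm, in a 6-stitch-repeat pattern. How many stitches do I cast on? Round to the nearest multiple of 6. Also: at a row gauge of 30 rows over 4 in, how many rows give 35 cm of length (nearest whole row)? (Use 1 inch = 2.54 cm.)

Finished = 50 + 4 = 54 cm.
54 cm × 1/2.54 = 21.26 inches.
23/4 = 5.75 sts per in; 21.26 × 5.75 = 122.24 sts.
Nearest multiple of 6 → 120.
35 cm = 13.78 inches; × 7.5 = 103.35 → 103 rows.

Cast on 120 stitches; work 103 rows.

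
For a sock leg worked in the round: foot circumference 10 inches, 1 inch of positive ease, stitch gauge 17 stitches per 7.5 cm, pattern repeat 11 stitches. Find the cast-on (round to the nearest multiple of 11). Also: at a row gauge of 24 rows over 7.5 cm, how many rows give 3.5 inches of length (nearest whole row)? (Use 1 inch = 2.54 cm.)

Finished = 10 + 1 = 11 inches.
11 inches × 2.54 = 27.94 cm.
17/7.5 = 2.267 sts per cm; 27.94 × 2.267 = 63.33 sts.
Nearest multiple of 11 → 66.
3.5 inches = 8.89 cm; × 3.2 = 28.45 → 28 rows.

Cast on 66 stitches; work 28 rows.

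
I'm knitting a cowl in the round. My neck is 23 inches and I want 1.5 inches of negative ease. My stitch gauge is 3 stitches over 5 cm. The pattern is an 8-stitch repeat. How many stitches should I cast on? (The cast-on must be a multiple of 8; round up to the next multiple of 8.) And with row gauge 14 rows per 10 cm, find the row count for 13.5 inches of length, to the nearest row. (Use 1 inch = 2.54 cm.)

Finished = 23 − 1.5 = 21.5 inches.
21.5 inches × 2.54 = 54.61 cm.
3/5 = 0.6 sts per cm; 54.61 × 0.6 = 32.77 sts.
Next multiple of 8 → 40.
13.5 inches = 34.29 cm; × 1.4 = 48.01 → 48 rows.

Cast on 40 stitches; work 48 rows.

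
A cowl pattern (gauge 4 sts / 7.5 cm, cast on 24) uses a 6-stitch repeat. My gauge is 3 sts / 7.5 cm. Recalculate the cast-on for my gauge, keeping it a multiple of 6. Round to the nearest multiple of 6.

24 × 3 / 4 = 18.00.
Nearest multiple of 6: 18.

CO 18 sts.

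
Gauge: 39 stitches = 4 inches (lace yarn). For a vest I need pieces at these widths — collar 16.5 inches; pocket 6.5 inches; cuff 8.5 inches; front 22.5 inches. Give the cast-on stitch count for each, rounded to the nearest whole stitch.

Rate = 39/4 = 9.75 sts per in.
collar: 16.5 × 9.75 = 160.88 → 161.
pocket: 6.5 × 9.75 = 63.38 → 63.
cuff: 8.5 × 9.75 = 82.88 → 83.
front: 22.5 × 9.75 = 219.38 → 219.

collar 161; pocket 63; cuff 83; front 219.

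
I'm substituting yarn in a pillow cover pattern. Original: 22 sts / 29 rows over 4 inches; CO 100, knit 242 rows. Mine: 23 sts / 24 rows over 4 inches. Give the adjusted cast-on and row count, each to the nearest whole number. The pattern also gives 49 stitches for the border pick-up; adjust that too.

Stitches: 100 × 23/22 = 104.55 → 105.
Rows: 242 × 24/29 = 200.28 → 200.
border pick-up: 49 × 23/22 = 51.23 → 51.

Cast on 105 stitches; work 200 rows; border pick-up 51 stitches.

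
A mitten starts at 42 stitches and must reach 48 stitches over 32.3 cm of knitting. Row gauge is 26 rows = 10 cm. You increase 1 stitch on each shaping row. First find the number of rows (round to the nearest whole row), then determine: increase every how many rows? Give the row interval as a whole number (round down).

Rows = 32.3 × 2.6 = 84.0 → 84 rows.
Stitches to add: 6 → 6 shaping rows (at 1 st each).
84 / 6 = 14.00 → every 14 rows.

Increase every 14th row.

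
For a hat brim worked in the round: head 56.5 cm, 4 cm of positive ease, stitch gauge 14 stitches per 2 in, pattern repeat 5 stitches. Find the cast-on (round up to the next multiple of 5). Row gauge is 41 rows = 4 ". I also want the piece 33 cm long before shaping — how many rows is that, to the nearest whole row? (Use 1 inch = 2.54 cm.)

Cast on 170 stitches; work 133 rows.

Finished = 56.5 + 4 = 60.5 cm.
60.5 cm × 1/2.54 = 23.82 inches.
14/2 = 7 sts per in; 23.82 × 7 = 166.73 sts.
Next multiple of 5 → 170.
33 cm = 12.99 inches; × 10.25 = 133.17 → 133 rows.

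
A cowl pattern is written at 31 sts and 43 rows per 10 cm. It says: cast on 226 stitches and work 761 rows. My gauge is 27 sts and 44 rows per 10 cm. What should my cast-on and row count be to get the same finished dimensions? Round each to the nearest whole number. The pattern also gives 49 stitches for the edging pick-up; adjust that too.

Cast on 197 stitches; work 779 rows; edging pick-up 43 stitches.

Stitches: 226 × 27/31 = 196.84 → 197.
Rows: 761 × 44/43 = 778.70 → 779.
edging pick-up: 49 × 27/31 = 42.68 → 43.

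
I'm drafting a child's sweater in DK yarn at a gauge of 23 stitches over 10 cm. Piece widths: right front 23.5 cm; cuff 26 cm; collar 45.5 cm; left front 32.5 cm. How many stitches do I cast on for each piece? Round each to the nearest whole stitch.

Rate = 23/10 = 2.3 sts per cm.
right front: 23.5 × 2.3 = 54.05 → 54.
cuff: 26 × 2.3 = 59.80 → 60.
collar: 45.5 × 2.3 = 104.65 → 105.
left front: 32.5 × 2.3 = 74.75 → 75.

right front 54; cuff 60; collar 105; left front 75.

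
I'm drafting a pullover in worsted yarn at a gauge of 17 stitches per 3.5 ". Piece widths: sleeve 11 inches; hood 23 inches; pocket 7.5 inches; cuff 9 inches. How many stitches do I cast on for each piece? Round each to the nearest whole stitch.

sleeve 53; hood 112; pocket 36; cuff 44.

Rate = 17/3.5 = 4.857 sts per in.
sleeve: 11 × 4.857 = 53.43 → 53.
hood: 23 × 4.857 = 111.71 → 112.
pocket: 7.5 × 4.857 = 36.43 → 36.
cuff: 9 × 4.857 = 43.71 → 44.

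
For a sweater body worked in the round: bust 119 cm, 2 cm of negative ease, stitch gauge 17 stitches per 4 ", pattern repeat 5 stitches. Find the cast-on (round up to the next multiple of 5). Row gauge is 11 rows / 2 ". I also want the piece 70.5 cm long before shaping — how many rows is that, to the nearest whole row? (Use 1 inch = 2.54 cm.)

Cast on 200 stitches; work 153 rows.

Finished = 119 − 2 = 117 cm.
117 cm × 1/2.54 = 46.06 inches.
17/4 = 4.25 sts per in; 46.06 × 4.25 = 195.77 sts.
Next multiple of 5 → 200.
70.5 cm = 27.76 inches; × 5.5 = 152.66 → 153 rows.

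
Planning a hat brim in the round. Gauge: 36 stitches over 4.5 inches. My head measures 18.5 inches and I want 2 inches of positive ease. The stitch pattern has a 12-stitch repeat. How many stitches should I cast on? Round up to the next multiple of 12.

168 stitches.

Finished = 18.5 + 2 = 20.5 inches.
36 / 4.5 = 8 sts/in.
20.5 × 8 = 164.00 sts.
Next multiple of 12: 168.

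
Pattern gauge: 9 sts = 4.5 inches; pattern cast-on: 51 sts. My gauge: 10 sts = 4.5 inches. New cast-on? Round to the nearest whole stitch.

Scale factor = 10 / 9 = 1.111.
51 × 10 / 9 = 56.67 sts.
→ 57 sts.

57 stitches.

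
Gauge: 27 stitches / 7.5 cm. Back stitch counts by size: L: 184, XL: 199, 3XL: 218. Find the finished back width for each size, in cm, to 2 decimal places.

L 51.11 cm; XL 55.28 cm; 3XL 60.56 cm.

27/7.5 = 3.6 sts per cm.
L: 184 / 3.6 = 51.111 → 51.11 cm.
XL: 199 / 3.6 = 55.278 → 55.28 cm.
3XL: 218 / 3.6 = 60.556 → 60.56 cm.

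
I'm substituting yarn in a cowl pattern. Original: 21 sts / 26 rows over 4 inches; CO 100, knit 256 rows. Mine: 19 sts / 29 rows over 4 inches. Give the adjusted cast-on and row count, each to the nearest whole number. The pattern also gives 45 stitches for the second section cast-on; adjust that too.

Cast on 90 stitches; work 286 rows; second section cast-on 41 stitches.

Stitches: 100 × 19/21 = 90.48 → 90.
Rows: 256 × 29/26 = 285.54 → 286.
second section cast-on: 45 × 19/21 = 40.71 → 41.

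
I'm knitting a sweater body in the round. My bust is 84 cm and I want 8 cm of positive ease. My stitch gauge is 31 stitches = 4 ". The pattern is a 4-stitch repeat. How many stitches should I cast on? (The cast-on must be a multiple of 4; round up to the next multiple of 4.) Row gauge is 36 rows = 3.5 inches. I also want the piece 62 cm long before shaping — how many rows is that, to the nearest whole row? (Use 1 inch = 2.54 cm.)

Finished = 84 + 8 = 92 cm.
92 cm × 1/2.54 = 36.22 inches.
31/4 = 7.75 sts per in; 36.22 × 7.75 = 280.71 sts.
Next multiple of 4 → 284.
62 cm = 24.41 inches; × 10.286 = 251.07 → 251 rows.

Cast on 284 stitches; work 251 rows.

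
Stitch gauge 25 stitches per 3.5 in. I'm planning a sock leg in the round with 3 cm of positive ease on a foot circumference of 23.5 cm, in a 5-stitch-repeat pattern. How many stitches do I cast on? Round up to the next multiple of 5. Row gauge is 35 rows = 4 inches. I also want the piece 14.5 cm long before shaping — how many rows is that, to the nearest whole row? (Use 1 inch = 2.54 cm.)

Finished = 23.5 + 3 = 26.5 cm.
26.5 cm × 1/2.54 = 10.43 inches.
25/3.5 = 7.143 sts per in; 10.43 × 7.143 = 74.52 sts.
Next multiple of 5 → 75.
14.5 cm = 5.71 inches; × 8.75 = 49.95 → 50 rows.

Cast on 75 stitches; work 50 rows.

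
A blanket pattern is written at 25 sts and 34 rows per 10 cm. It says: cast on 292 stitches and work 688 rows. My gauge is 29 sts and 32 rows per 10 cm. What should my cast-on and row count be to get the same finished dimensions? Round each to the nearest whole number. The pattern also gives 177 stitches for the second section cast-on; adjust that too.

Stitches: 292 × 29/25 = 338.72 → 339.
Rows: 688 × 32/34 = 647.53 → 648.
second section cast-on: 177 × 29/25 = 205.32 → 205.

Cast on 339 stitches; work 648 rows; second section cast-on 205 stitches.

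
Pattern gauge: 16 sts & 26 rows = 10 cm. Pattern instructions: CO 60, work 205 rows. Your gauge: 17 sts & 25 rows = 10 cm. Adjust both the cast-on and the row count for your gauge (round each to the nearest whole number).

Stitches: 60 × 17/16 = 63.75 → 64.
Rows: 205 × 25/26 = 197.12 → 197.

Cast on 64 stitches; work 197 rows.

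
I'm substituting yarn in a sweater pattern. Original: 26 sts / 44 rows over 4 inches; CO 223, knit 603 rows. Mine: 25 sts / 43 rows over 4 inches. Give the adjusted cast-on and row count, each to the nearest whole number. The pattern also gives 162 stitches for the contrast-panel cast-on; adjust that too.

Stitches: 223 × 25/26 = 214.42 → 214.
Rows: 603 × 43/44 = 589.30 → 589.
contrast-panel cast-on: 162 × 25/26 = 155.77 → 156.

Cast on 214 stitches; work 589 rows; contrast-panel cast-on 156 stitches.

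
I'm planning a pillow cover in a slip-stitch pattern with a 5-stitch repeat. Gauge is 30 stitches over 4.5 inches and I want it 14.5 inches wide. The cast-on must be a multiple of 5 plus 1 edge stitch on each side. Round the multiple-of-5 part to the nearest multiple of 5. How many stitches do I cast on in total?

30 / 4.5 = 6.667 sts per inch.
14.5 × 6.667 = 96.67 sts.
Less 2 edge sts → 94.67 for the repeat.
Nearest multiple of 5: 95.
Add back 2 edge sts → 97.

97 stitches.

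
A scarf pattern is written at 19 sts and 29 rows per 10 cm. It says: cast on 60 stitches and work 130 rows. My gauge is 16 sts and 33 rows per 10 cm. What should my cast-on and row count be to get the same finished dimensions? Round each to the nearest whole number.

Cast on 51 stitches; work 148 rows.

Stitches: 60 × 16/19 = 50.53 → 51.
Rows: 130 × 33/29 = 147.93 → 148.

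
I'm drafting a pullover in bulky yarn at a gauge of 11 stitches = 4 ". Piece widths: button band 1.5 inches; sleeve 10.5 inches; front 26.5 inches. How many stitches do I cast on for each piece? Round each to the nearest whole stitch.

Rate = 11/4 = 2.75 sts per in.
button band: 1.5 × 2.75 = 4.12 → 4.
sleeve: 10.5 × 2.75 = 28.88 → 29.
front: 26.5 × 2.75 = 72.88 → 73.

button band 4; sleeve 29; front 73.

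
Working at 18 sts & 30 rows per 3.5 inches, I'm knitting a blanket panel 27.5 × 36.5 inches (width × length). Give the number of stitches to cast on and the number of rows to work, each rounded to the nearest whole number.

Cast on 141 stitches and work 313 rows.

Stitch gauge = 18/3.5 = 5.143 sts/in; 27.5 × 5.143 = 141.43 → 141 sts.
Row gauge = 30/3.5 = 8.571 rows/in; 36.5 × 8.571 = 312.86 → 313 rows.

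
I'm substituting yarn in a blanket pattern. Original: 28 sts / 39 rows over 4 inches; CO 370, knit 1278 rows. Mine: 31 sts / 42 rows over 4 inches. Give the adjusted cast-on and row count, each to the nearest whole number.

Cast on 410 stitches; work 1376 rows.

Stitches: 370 × 31/28 = 409.64 → 410.
Rows: 1278 × 42/39 = 1376.31 → 1376.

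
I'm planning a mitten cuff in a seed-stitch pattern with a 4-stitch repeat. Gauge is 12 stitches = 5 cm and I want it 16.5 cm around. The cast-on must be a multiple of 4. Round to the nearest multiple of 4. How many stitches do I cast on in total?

Cast on 40 stitches.

12 / 5 = 2.4 sts per cm.
16.5 × 2.4 = 39.60 sts.
Nearest multiple of 4: 40.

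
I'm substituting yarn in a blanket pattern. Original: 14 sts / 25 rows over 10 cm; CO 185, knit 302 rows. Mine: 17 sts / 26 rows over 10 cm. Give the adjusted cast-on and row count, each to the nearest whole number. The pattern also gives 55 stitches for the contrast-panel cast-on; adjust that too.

Cast on 225 stitches; work 314 rows; contrast-panel cast-on 67 stitches.

Stitches: 185 × 17/14 = 224.64 → 225.
Rows: 302 × 26/25 = 314.08 → 314.
contrast-panel cast-on: 55 × 17/14 = 66.79 → 67.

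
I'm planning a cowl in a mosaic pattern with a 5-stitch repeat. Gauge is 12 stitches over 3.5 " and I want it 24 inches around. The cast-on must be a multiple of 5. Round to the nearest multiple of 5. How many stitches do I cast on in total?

Cast on 80 stitches.

12 / 3.5 = 3.429 sts per inch.
24 × 3.429 = 82.29 sts.
Nearest multiple of 5: 80.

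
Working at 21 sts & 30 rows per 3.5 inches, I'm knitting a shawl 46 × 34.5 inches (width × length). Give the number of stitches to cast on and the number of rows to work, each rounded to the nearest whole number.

Stitch gauge = 21/3.5 = 6 sts/in; 46 × 6 = 276.00 → 276 sts.
Row gauge = 30/3.5 = 8.571 rows/in; 34.5 × 8.571 = 295.71 → 296 rows.

Cast on 276 stitches and work 296 rows.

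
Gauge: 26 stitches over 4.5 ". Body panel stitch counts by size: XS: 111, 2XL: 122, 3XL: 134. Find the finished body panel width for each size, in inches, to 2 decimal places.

26/4.5 = 5.778 sts per in.
XS: 111 / 5.778 = 19.212 → 19.21 in.
2XL: 122 / 5.778 = 21.115 → 21.12 in.
3XL: 134 / 5.778 = 23.192 → 23.19 in.

XS 19.21 inches; 2XL 21.12 inches; 3XL 23.19 inches.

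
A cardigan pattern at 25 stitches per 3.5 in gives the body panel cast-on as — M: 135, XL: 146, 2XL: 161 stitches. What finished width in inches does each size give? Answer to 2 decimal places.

25/3.5 = 7.143 sts per in.
M: 135 / 7.143 = 18.900 → 18.90 in.
XL: 146 / 7.143 = 20.440 → 20.44 in.
2XL: 161 / 7.143 = 22.540 → 22.54 in.

M 18.90 inches; XL 20.44 inches; 2XL 22.54 inches.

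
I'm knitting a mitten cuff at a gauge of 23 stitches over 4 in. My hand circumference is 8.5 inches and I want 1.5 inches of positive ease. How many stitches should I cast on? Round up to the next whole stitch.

Finished = 8.5 + 1.5 = 10 in.
23 / 4 = 5.75 sts per inch.
10.00 × 5.75 = 57.50 sts.
→ 58 sts.

58 stitches.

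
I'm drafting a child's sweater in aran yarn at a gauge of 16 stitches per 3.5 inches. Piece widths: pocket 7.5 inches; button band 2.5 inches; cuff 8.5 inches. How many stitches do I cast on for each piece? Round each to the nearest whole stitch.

Rate = 16/3.5 = 4.571 sts per in.
pocket: 7.5 × 4.571 = 34.29 → 34.
button band: 2.5 × 4.571 = 11.43 → 11.
cuff: 8.5 × 4.571 = 38.86 → 39.

pocket 34; button band 11; cuff 39.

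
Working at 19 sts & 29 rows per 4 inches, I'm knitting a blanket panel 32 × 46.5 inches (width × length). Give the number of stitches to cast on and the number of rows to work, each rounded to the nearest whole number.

Stitch gauge = 19/4 = 4.75 sts/in; 32 × 4.75 = 152.00 → 152 sts.
Row gauge = 29/4 = 7.25 rows/in; 46.5 × 7.25 = 337.12 → 337 rows.

Cast on 152 stitches and work 337 rows.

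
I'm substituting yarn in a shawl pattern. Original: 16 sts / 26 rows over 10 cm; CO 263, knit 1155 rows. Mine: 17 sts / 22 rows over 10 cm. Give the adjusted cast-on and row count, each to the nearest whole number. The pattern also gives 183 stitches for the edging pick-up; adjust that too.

Cast on 279 stitches; work 977 rows; edging pick-up 194 stitches.

Stitches: 263 × 17/16 = 279.44 → 279.
Rows: 1155 × 22/26 = 977.31 → 977.
edging pick-up: 183 × 17/16 = 194.44 → 194.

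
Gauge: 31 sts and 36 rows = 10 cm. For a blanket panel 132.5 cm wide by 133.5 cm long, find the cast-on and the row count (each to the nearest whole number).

Stitch gauge = 31/10 = 3.1 sts/cm; 132.5 × 3.1 = 410.75 → 411 sts.
Row gauge = 36/10 = 3.6 rows/cm; 133.5 × 3.6 = 480.60 → 481 rows.

Cast on 411 stitches and work 481 rows.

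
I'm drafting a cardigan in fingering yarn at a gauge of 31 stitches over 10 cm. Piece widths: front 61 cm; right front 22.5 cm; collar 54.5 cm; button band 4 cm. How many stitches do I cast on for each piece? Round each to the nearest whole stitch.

front 189; right front 70; collar 169; button band 12.

Rate = 31/10 = 3.1 sts per cm.
front: 61 × 3.1 = 189.10 → 189.
right front: 22.5 × 3.1 = 69.75 → 70.
collar: 54.5 × 3.1 = 168.95 → 169.
button band: 4 × 3.1 = 12.40 → 12.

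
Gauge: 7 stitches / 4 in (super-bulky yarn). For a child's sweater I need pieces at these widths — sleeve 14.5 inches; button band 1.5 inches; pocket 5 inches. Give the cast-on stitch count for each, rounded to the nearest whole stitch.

Rate = 7/4 = 1.75 sts per in.
sleeve: 14.5 × 1.75 = 25.38 → 25.
button band: 1.5 × 1.75 = 2.62 → 3.
pocket: 5 × 1.75 = 8.75 → 9.

sleeve 25; button band 3; pocket 9.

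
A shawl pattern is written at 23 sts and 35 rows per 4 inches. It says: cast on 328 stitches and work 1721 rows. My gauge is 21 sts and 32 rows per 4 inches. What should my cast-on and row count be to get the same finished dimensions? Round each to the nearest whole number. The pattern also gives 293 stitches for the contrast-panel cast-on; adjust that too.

Cast on 299 stitches; work 1573 rows; contrast-panel cast-on 268 stitches.

Stitches: 328 × 21/23 = 299.48 → 299.
Rows: 1721 × 32/35 = 1573.49 → 1573.
contrast-panel cast-on: 293 × 21/23 = 267.52 → 268.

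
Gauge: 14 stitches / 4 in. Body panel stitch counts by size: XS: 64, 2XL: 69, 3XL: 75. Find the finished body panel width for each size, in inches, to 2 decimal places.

14/4 = 3.5 sts per in.
XS: 64 / 3.5 = 18.286 → 18.29 in.
2XL: 69 / 3.5 = 19.714 → 19.71 in.
3XL: 75 / 3.5 = 21.429 → 21.43 in.

XS 18.29 inches; 2XL 19.71 inches; 3XL 21.43 inches.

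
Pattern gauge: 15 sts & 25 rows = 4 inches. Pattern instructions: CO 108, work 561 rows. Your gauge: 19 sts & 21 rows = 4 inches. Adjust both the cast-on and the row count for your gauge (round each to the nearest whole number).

Cast on 137 stitches; work 471 rows.

Stitches: 108 × 19/15 = 136.80 → 137.
Rows: 561 × 21/25 = 471.24 → 471.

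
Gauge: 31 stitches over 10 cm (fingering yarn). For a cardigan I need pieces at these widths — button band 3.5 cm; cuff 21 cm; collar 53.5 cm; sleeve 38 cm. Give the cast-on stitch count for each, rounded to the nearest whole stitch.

button band 11; cuff 65; collar 166; sleeve 118.

Rate = 31/10 = 3.1 sts per cm.
button band: 3.5 × 3.1 = 10.85 → 11.
cuff: 21 × 3.1 = 65.10 → 65.
collar: 53.5 × 3.1 = 165.85 → 166.
sleeve: 38 × 3.1 = 117.80 → 118.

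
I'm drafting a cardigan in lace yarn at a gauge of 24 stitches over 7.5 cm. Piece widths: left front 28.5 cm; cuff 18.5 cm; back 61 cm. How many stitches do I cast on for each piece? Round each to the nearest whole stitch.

Rate = 24/7.5 = 3.2 sts per cm.
left front: 28.5 × 3.2 = 91.20 → 91.
cuff: 18.5 × 3.2 = 59.20 → 59.
back: 61 × 3.2 = 195.20 → 195.

left front 91; cuff 59; back 195.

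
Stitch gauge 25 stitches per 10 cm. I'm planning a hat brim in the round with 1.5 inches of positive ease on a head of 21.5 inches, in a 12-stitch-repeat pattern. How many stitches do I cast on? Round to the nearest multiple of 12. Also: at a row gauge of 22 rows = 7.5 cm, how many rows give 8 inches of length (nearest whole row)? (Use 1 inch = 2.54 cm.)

Cast on 144 stitches; work 60 rows.

Finished = 21.5 + 1.5 = 23 inches.
23 inches × 2.54 = 58.42 cm.
25/10 = 2.5 sts per cm; 58.42 × 2.5 = 146.05 sts.
Nearest multiple of 12 → 144.
8 inches = 20.32 cm; × 2.933 = 59.61 → 60 rows.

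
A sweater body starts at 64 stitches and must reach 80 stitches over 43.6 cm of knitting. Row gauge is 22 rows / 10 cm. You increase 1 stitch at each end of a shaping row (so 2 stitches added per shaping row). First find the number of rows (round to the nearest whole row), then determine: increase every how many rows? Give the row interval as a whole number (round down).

Rows = 43.6 × 2.2 = 95.9 → 96 rows.
Stitches to add: 16 → 8 shaping rows (at 2 st each).
96 / 8 = 12.00 → every 12 rows.

Increase every 12th row.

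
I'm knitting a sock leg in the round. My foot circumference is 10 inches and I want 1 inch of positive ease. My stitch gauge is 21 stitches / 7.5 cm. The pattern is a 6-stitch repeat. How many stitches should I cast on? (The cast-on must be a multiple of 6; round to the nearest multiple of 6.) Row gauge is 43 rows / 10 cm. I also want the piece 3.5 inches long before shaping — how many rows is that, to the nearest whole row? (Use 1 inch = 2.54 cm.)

Cast on 78 stitches; work 38 rows.

Finished = 10 + 1 = 11 inches.
11 inches × 2.54 = 27.94 cm.
21/7.5 = 2.8 sts per cm; 27.94 × 2.8 = 78.23 sts.
Nearest multiple of 6 → 78.
3.5 inches = 8.89 cm; × 4.3 = 38.23 → 38 rows.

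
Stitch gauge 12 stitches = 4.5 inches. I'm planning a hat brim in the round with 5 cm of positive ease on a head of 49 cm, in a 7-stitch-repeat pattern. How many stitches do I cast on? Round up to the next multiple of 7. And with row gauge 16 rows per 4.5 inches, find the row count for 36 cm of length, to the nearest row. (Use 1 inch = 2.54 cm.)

Cast on 63 stitches; work 50 rows.

Finished = 49 + 5 = 54 cm.
54 cm × 1/2.54 = 21.26 inches.
12/4.5 = 2.667 sts per in; 21.26 × 2.667 = 56.69 sts.
Next multiple of 7 → 63.
36 cm = 14.17 inches; × 3.556 = 50.39 → 50 rows.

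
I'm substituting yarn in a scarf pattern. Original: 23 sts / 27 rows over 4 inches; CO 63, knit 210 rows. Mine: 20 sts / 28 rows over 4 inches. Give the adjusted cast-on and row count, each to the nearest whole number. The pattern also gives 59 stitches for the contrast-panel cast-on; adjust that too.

Cast on 55 stitches; work 218 rows; contrast-panel cast-on 51 stitches.

Stitches: 63 × 20/23 = 54.78 → 55.
Rows: 210 × 28/27 = 217.78 → 218.
contrast-panel cast-on: 59 × 20/23 = 51.30 → 51.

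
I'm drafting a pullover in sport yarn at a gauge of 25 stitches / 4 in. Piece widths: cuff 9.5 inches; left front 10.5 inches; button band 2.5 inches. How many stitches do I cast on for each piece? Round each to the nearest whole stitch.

Rate = 25/4 = 6.25 sts per in.
cuff: 9.5 × 6.25 = 59.38 → 59.
left front: 10.5 × 6.25 = 65.62 → 66.
button band: 2.5 × 6.25 = 15.62 → 16.

cuff 59; left front 66; button band 16.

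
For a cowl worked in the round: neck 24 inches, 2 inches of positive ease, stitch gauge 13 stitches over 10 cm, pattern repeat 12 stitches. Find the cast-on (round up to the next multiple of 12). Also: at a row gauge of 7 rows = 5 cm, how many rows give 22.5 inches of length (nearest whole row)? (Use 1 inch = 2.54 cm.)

Finished = 24 + 2 = 26 inches.
26 inches × 2.54 = 66.04 cm.
13/10 = 1.3 sts per cm; 66.04 × 1.3 = 85.85 sts.
Next multiple of 12 → 96.
22.5 inches = 57.15 cm; × 1.4 = 80.01 → 80 rows.

Cast on 96 stitches; work 80 rows.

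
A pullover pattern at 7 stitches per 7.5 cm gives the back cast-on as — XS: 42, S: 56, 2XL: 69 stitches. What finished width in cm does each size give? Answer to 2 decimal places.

XS 45.00 cm; S 60.00 cm; 2XL 73.93 cm.

7/7.5 = 0.933 sts per cm.
XS: 42 / 0.933 = 45.000 → 45.00 cm.
S: 56 / 0.933 = 60.000 → 60.00 cm.
2XL: 69 / 0.933 = 73.929 → 73.93 cm.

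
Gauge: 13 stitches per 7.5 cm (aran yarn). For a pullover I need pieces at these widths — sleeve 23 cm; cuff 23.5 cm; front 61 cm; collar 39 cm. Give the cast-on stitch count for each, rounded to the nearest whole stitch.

Rate = 13/7.5 = 1.733 sts per cm.
sleeve: 23 × 1.733 = 39.87 → 40.
cuff: 23.5 × 1.733 = 40.73 → 41.
front: 61 × 1.733 = 105.73 → 106.
collar: 39 × 1.733 = 67.60 → 68.

sleeve 40; cuff 41; front 106; collar 68.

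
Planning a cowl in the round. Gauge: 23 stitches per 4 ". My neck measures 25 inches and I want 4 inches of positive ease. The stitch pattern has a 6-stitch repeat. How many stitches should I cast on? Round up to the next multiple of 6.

Finished = 25 + 4 = 29 inches.
23 / 4 = 5.75 sts/in.
29 × 5.75 = 166.75 sts.
Next multiple of 6: 168.

168 stitches.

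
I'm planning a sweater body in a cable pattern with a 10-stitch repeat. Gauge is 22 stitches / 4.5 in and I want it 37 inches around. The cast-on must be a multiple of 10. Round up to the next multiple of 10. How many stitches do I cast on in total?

22 / 4.5 = 4.889 sts per inch.
37 × 4.889 = 180.89 sts.
Next multiple of 10: 190.

190 stitches.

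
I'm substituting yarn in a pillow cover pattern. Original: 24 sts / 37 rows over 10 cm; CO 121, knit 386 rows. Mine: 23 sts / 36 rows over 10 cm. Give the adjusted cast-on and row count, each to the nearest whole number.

Cast on 116 stitches; work 376 rows.

Stitches: 121 × 23/24 = 115.96 → 116.
Rows: 386 × 36/37 = 375.57 → 376.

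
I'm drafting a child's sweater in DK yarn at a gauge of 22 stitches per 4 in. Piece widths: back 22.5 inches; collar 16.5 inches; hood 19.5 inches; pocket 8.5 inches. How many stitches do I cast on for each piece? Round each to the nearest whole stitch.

back 124; collar 91; hood 107; pocket 47.

Rate = 22/4 = 5.5 sts per in.
back: 22.5 × 5.5 = 123.75 → 124.
collar: 16.5 × 5.5 = 90.75 → 91.
hood: 19.5 × 5.5 = 107.25 → 107.
pocket: 8.5 × 5.5 = 46.75 → 47.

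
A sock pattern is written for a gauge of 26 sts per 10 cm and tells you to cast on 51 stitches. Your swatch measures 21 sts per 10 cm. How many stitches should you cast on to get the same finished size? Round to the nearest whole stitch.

41 stitches.

Scale factor = 21 / 26 = 0.808.
51 × 21 / 26 = 41.19 sts.
→ 41 sts.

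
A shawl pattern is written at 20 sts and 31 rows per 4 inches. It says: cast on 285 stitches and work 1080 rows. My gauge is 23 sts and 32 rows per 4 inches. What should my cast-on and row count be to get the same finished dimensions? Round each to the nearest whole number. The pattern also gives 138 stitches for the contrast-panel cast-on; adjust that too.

Stitches: 285 × 23/20 = 327.75 → 328.
Rows: 1080 × 32/31 = 1114.84 → 1115.
contrast-panel cast-on: 138 × 23/20 = 158.70 → 159.

Cast on 328 stitches; work 1115 rows; contrast-panel cast-on 159 stitches.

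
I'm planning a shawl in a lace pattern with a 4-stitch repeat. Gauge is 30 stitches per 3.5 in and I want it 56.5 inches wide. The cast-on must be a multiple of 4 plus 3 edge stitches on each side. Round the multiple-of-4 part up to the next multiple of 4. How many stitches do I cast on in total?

30 / 3.5 = 8.571 sts per inch.
56.5 × 8.571 = 484.29 sts.
Less 6 edge sts → 478.29 for the repeat.
Next multiple of 4: 480.
Add back 6 edge sts → 486.

CO 486 sts.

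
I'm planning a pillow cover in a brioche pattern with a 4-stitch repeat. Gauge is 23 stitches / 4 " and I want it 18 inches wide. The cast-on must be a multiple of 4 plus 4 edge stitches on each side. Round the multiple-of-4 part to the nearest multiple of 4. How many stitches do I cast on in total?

23 / 4 = 5.75 sts per inch.
18 × 5.75 = 103.50 sts.
Less 8 edge sts → 95.50 for the repeat.
Nearest multiple of 4: 96.
Add back 8 edge sts → 104.

104 stitches.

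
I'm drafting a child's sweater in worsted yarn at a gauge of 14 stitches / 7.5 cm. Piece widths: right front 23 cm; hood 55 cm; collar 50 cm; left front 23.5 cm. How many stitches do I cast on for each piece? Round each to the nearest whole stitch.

Rate = 14/7.5 = 1.867 sts per cm.
right front: 23 × 1.867 = 42.93 → 43.
hood: 55 × 1.867 = 102.67 → 103.
collar: 50 × 1.867 = 93.33 → 93.
left front: 23.5 × 1.867 = 43.87 → 44.

right front 43; hood 103; collar 93; left front 44.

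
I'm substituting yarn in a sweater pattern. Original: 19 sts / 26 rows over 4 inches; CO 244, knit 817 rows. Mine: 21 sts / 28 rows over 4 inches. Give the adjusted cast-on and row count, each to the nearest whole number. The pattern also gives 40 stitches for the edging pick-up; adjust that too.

Stitches: 244 × 21/19 = 269.68 → 270.
Rows: 817 × 28/26 = 879.85 → 880.
edging pick-up: 40 × 21/19 = 44.21 → 44.

Cast on 270 stitches; work 880 rows; edging pick-up 44 stitches.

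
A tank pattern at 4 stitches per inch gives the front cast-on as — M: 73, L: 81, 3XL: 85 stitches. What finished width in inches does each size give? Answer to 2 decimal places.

M 18.25 inches; L 20.25 inches; 3XL 21.25 inches.

4/1 = 4 sts per in.
M: 73 / 4 = 18.250 → 18.25 in.
L: 81 / 4 = 20.250 → 20.25 in.
3XL: 85 / 4 = 21.250 → 21.25 in.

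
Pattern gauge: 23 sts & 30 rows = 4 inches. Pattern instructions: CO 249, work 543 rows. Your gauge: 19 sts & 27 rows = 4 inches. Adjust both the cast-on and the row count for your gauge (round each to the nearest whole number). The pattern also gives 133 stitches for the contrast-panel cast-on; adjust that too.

Stitches: 249 × 19/23 = 205.70 → 206.
Rows: 543 × 27/30 = 488.70 → 489.
contrast-panel cast-on: 133 × 19/23 = 109.87 → 110.

Cast on 206 stitches; work 489 rows; contrast-panel cast-on 110 stitches.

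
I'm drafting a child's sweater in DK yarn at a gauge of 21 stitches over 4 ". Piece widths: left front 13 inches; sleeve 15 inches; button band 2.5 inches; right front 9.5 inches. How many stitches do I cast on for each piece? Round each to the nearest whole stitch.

Rate = 21/4 = 5.25 sts per in.
left front: 13 × 5.25 = 68.25 → 68.
sleeve: 15 × 5.25 = 78.75 → 79.
button band: 2.5 × 5.25 = 13.12 → 13.
right front: 9.5 × 5.25 = 49.88 → 50.

left front 68; sleeve 79; button band 13; right front 50.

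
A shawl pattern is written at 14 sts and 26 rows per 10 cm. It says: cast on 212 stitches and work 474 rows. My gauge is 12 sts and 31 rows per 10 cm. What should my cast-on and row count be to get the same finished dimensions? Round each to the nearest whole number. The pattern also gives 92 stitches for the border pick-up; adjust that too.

Stitches: 212 × 12/14 = 181.71 → 182.
Rows: 474 × 31/26 = 565.15 → 565.
border pick-up: 92 × 12/14 = 78.86 → 79.

Cast on 182 stitches; work 565 rows; border pick-up 79 stitches.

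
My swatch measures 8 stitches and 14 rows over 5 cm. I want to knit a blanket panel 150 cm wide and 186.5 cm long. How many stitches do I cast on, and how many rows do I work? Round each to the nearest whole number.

Cast on 240 stitches and work 522 rows.

Stitch gauge = 8/5 = 1.6 sts/cm; 150 × 1.6 = 240.00 → 240 sts.
Row gauge = 14/5 = 2.8 rows/cm; 186.5 × 2.8 = 522.20 → 522 rows.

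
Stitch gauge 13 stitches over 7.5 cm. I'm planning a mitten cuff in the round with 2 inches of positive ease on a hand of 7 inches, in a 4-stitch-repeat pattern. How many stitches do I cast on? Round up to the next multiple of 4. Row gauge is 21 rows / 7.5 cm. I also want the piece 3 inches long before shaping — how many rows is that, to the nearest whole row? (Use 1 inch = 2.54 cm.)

Cast on 40 stitches; work 21 rows.

Finished = 7 + 2 = 9 inches.
9 inches × 2.54 = 22.86 cm.
13/7.5 = 1.733 sts per cm; 22.86 × 1.733 = 39.62 sts.
Next multiple of 4 → 40.
3 inches = 7.62 cm; × 2.8 = 21.34 → 21 rows.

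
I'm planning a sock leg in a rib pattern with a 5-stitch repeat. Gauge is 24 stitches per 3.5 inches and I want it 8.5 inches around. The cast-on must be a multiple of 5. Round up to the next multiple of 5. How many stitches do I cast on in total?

24 / 3.5 = 6.857 sts per inch.
8.5 × 6.857 = 58.29 sts.
Next multiple of 5: 60.

CO 60 sts.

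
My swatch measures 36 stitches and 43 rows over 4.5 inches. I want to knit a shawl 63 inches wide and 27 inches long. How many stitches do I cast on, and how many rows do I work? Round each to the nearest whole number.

Stitch gauge = 36/4.5 = 8 sts/in; 63 × 8 = 504.00 → 504 sts.
Row gauge = 43/4.5 = 9.556 rows/in; 27 × 9.556 = 258.00 → 258 rows.

Cast on 504 stitches and work 258 rows.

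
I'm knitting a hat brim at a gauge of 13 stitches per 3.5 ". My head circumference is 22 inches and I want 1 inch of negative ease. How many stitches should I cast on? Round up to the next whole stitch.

Cast on 78 stitches.

Finished = 22 − 1 = 21 in.
13 / 3.5 = 3.714 sts per inch.
21.00 × 3.714 = 78.00 sts.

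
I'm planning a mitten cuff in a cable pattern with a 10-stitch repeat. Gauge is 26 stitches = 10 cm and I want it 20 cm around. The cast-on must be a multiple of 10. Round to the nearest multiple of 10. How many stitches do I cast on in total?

50 stitches.

26 / 10 = 2.6 sts per cm.
20 × 2.6 = 52.00 sts.
Nearest multiple of 10: 50.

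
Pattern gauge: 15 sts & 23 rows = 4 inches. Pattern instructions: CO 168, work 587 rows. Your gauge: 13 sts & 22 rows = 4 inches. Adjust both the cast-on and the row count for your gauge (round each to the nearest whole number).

Cast on 146 stitches; work 561 rows.

Stitches: 168 × 13/15 = 145.60 → 146.
Rows: 587 × 22/23 = 561.48 → 561.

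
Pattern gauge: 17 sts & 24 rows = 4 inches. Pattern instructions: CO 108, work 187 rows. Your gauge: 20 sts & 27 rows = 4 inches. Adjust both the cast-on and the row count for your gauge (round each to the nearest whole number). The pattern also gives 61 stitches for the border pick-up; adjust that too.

Stitches: 108 × 20/17 = 127.06 → 127.
Rows: 187 × 27/24 = 210.38 → 210.
border pick-up: 61 × 20/17 = 71.76 → 72.

Cast on 127 stitches; work 210 rows; border pick-up 72 stitches.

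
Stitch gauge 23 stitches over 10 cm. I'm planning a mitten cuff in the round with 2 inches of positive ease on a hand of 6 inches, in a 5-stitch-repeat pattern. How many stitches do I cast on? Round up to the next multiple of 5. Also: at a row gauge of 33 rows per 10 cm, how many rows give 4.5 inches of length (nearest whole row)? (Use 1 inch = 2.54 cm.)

Cast on 50 stitches; work 38 rows.

Finished = 6 + 2 = 8 inches.
8 inches × 2.54 = 20.32 cm.
23/10 = 2.3 sts per cm; 20.32 × 2.3 = 46.74 sts.
Next multiple of 5 → 50.
4.5 inches = 11.43 cm; × 3.3 = 37.72 → 38 rows.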